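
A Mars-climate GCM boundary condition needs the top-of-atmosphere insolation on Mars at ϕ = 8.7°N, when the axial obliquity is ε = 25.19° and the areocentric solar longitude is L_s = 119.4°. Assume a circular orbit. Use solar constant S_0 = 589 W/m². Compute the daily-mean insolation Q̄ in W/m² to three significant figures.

sin δ = sin 25.19° × sin 119.4° = 0.37081, so δ = +21.765°.
cos h₀ = −tan(+8.7°) tan(+21.765°) = -0.0611, h₀ = 1.6319 rad.
Bracket: h₀ sin ϕ sin δ + cos ϕ cos δ sin h₀ = 1.6319×0.15126×0.37081 + 0.98849×0.92871×0.99813 = 0.091531 + 0.916304 = 1.007835.
Q̄ = (S_0/π) × [bracket] = (589/π) × 1.007835 = 189.0 W/m².

Q̄ ≈ 189 W/m²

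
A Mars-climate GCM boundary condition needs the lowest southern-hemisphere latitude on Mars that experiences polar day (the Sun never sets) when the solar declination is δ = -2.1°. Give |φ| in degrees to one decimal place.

|φ| = 87.9°

Polar day requires cos H₀ = −tan φ tan δ ≤ −1, i.e. tan φ tan δ ≥ 1.
The boundary is |tan φ| · |tan δ| = 1, so |φ| = 90° − |δ| = 90° − 2.1° = 87.9° in the southern hemisphere.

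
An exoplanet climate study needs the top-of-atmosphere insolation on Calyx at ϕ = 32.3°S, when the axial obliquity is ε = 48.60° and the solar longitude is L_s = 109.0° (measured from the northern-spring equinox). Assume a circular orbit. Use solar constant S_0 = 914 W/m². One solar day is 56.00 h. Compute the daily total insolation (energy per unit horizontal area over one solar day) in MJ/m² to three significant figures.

7.38 MJ/m²

Solar declination: sin δ = sin ε · sin L_s = sin 48.60° × sin 109.0° = 0.70924, so δ = +45.173°.
cos h₀ = −tan(-32.3°) tan(+45.173°) = 0.6360, h₀ = 0.8815 rad.
Bracket: h₀ sin ϕ sin δ + cos ϕ cos δ sin h₀ = 0.8815×-0.53435×0.70924 + 0.84526×0.70496×0.77168 = -0.334073 + 0.459824 = 0.125751.
Q̄ = (S_0/π) × [bracket] = (914/π) × 0.125751 = 36.585 W/m².
Daily total = Q̄ × 56.00 h × 3600 s/h = 36.585 × 56.00 × 3600 / 10⁶ = 7.376 MJ/m².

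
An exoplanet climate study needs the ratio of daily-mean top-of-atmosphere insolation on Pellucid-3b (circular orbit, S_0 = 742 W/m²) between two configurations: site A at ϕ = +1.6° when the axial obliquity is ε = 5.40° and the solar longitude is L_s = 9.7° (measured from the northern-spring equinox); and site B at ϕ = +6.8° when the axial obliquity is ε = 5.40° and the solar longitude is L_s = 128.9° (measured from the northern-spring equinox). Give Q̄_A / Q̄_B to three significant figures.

— Configuration A (ϕ=+1.6°):
Solar declination: sin δ = sin ε · sin L_s = sin 5.40° × sin 9.7° = 0.01586, so δ = +0.909°.
cos h₀ = −tan(+1.6°) tan(+0.909°) = -0.0004, h₀ = 1.5712 rad.
Bracket: h₀ sin ϕ sin δ + cos ϕ cos δ sin h₀ = 1.5712×0.02792×0.01586 + 0.99961×0.99987×1.00000 = 0.000696 + 0.999480 = 1.000176.
Q̄ = (S_0/π) × [bracket] = (742/π) × 1.000176 = 236.23 W/m².
— Configuration B (ϕ=+6.8°):
Solar declination: sin δ = sin ε · sin L_s = sin 5.40° × sin 128.9° = 0.07324, so δ = +4.200°.
cos h₀ = −tan(+6.8°) tan(+4.200°) = -0.0088, h₀ = 1.5796 rad.
Bracket: h₀ sin ϕ sin δ + cos ϕ cos δ sin h₀ = 1.5796×0.11840×0.07324 + 0.99297×0.99731×0.99996 = 0.013698 + 0.990259 = 1.003957.
Q̄ = (S_0/π) × [bracket] = (742/π) × 1.003957 = 237.12 W/m².
Ratio Q̄_A / Q̄_B = 236.23 / 237.12 = 0.9962.

Q̄_A / Q̄_B ≈ 0.996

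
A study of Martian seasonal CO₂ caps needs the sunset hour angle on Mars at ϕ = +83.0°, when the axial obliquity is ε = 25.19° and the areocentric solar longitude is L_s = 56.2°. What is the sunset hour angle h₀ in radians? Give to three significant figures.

sin δ = sin 25.19° × sin 56.2° = 0.35368, so δ = +20.713°.
Sunrise equation: cos h₀ = −tan ϕ · tan δ = -3.0796 ≤ −1, so the Sun never sets (polar day) and h₀ = π.

h₀ = 3.14 rad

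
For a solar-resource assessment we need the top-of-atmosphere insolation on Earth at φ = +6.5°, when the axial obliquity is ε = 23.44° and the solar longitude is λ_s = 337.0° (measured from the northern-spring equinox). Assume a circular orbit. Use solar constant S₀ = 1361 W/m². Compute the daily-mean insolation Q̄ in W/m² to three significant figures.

Solar declination: sin δ = sin ε · sin λ_s = sin 23.44° × sin 337.0° = -0.15543, so δ = -8.942°.
cos H₀ = −tan(+6.5°) tan(-8.942°) = 0.0179, H₀ = 1.5529 rad.
Bracket: H₀ sin φ sin δ + cos φ cos δ sin H₀ = 1.5529×0.11320×-0.15543 + 0.99357×0.98785×0.99984 = -0.027323 + 0.981341 = 0.954018.
Q̄ = (S₀/π) × [bracket] = (1361/π) × 0.954018 = 413.3 W/m².

Q̄ ≈ 413 W/m²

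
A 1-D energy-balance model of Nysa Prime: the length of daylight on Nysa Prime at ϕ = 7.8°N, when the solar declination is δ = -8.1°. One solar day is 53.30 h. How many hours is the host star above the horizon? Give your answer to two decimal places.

26.32 h

cos h₀ = −tan ϕ · tan δ = −tan(+7.8°) × tan(-8.100°) = 0.0195, so h₀ = 1.5513 rad = 88.88°.
Daylight = 2h₀/(2π) × 53.30 h = (1.5513/π) × 53.30 = 26.32 h.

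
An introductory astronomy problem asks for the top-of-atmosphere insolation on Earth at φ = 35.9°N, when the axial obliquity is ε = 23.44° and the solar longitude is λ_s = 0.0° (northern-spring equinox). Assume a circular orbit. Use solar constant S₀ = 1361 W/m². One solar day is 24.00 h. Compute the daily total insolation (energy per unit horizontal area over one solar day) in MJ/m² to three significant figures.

30.3 MJ/m²

Solar declination: sin δ = sin ε · sin λ_s = sin 23.44° × sin 0.0° = 0.00000, so δ = +0.000°.
cos H₀ = −tan(+35.9°) tan(+0.000°) = -0.0000, H₀ = 1.5708 rad.
Bracket: H₀ sin φ sin δ + cos φ cos δ sin H₀ = 1.5708×0.58637×0.00000 + 0.81004×1.00000×1.00000 = 0.000000 + 0.810040 = 0.810040.
Q̄ = (S₀/π) × [bracket] = (1361/π) × 0.810040 = 350.93 W/m².
Daily total = Q̄ × 24.00 h × 3600 s/h = 350.93 × 24.00 × 3600 / 10⁶ = 30.32 MJ/m².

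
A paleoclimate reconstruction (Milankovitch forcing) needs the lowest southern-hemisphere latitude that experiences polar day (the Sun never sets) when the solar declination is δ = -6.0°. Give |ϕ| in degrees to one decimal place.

|ϕ| = 84.0°

Polar day requires cos h₀ = −tan ϕ tan δ ≤ −1, i.e. tan ϕ tan δ ≥ 1.
The boundary is |tan ϕ| · |tan δ| = 1, so |ϕ| = 90° − |δ| = 90° − 6.0° = 84.0° in the southern hemisphere.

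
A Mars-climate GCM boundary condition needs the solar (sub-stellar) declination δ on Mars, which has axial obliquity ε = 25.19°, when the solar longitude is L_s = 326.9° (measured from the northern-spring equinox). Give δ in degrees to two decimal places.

δ = -13.44°

sin δ = sin ε · sin L_s = sin 25.19° × sin 326.9° = -0.232433.
δ = arcsin(-0.232433) = -13.44°.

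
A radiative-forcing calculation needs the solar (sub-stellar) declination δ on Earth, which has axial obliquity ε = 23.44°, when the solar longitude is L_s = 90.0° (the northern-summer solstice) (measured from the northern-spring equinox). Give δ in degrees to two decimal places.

sin δ = sin ε · sin L_s = sin 23.44° × sin 90.0° = 0.397789.
δ = arcsin(0.397789) = +23.44°.

δ = +23.44°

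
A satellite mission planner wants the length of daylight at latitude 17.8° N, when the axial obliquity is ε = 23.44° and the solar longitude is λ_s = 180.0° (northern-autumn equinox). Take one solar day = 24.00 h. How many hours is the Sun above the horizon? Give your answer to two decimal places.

Solar declination: sin δ = sin ε · sin λ_s = sin 23.44° × sin 180.0° = 0.00000, so δ = +0.000°.
cos H₀ = −tan φ · tan δ = −tan(+17.8°) × tan(+0.000°) = -0.0000, so H₀ = 1.5708 rad = 90.00°.
Daylight = 2H₀/(2π) × 24.00 h = (1.5708/π) × 24.00 = 12.00 h.

12.00 h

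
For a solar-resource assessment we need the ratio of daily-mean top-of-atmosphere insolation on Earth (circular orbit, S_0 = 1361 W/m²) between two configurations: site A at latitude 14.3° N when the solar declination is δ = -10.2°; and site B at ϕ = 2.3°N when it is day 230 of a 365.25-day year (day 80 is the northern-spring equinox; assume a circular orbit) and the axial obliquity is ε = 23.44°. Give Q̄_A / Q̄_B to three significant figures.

— Configuration A (ϕ=+14.3°):
cos h₀ = −tan(+14.3°) tan(-10.200°) = 0.0459, h₀ = 1.5249 rad.
Bracket: h₀ sin ϕ sin δ + cos ϕ cos δ sin h₀ = 1.5249×0.24700×-0.17708 + 0.96902×0.98420×0.99895 = -0.066697 + 0.952708 = 0.886011.
Q̄ = (S_0/π) × [bracket] = (1361/π) × 0.886011 = 383.84 W/m².
— Configuration B (ϕ=+2.3°):
Solar longitude: L_s = 360° × (230 − 80)/365.25 = 147.844°.
sin δ = sin 23.44° × sin 147.844° = 0.21171, so δ = +12.223°.
cos h₀ = −tan(+2.3°) tan(+12.223°) = -0.0087, h₀ = 1.5795 rad.
Bracket: h₀ sin ϕ sin δ + cos ϕ cos δ sin h₀ = 1.5795×0.04013×0.21171 + 0.99919×0.97733×0.99996 = 0.013419 + 0.976499 = 0.989918.
Q̄ = (S_0/π) × [bracket] = (1361/π) × 0.989918 = 428.85 W/m².
Ratio Q̄_A / Q̄_B = 383.84 / 428.85 = 0.8950.

Q̄_A / Q̄_B ≈ 0.895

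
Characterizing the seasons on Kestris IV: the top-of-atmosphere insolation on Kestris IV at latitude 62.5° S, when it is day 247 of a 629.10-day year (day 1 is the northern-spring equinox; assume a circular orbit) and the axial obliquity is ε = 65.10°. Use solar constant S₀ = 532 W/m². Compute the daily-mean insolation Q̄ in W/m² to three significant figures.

Solar longitude: λ_s = 360° × (247 − 1)/629.10 = 140.773°.
sin δ = sin 65.10° × sin 140.773° = 0.57362, so δ = +35.003°.
cos H₀ = −tan(-62.5°) tan(+35.003°) = 1.3452 ≥ 1 ⇒ polar night, H₀ = 0 and Q̄ = 0.

Q̄ ≈ 0.00 W/m²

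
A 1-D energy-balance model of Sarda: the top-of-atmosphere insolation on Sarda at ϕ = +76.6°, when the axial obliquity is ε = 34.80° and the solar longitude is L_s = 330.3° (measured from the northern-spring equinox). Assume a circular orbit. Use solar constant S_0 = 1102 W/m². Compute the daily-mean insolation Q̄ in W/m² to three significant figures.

Solar declination: sin δ = sin ε · sin L_s = sin 34.80° × sin 330.3° = -0.28276, so δ = -16.425°.
cos h₀ = −tan(+76.6°) tan(-16.425°) = 1.2374 ≥ 1 ⇒ polar night, h₀ = 0 and Q̄ = 0.

Q̄ ≈ 0.00 W/m²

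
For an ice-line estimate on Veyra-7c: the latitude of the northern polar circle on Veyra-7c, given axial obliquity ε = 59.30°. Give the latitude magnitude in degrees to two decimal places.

The polar circle is the lowest latitude that experiences at least one full rotation of continuous daylight at the northern-summer solstice; it lies at |ϕ| = 90° − ε = 90° − 59.30° = 30.70°.

30.70°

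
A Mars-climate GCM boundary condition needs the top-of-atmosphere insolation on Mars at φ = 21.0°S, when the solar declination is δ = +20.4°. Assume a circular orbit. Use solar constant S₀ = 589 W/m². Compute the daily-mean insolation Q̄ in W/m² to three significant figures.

cos H₀ = −tan(-21.0°) tan(+20.400°) = 0.1428, H₀ = 1.4275 rad.
Bracket: H₀ sin φ sin δ + cos φ cos δ sin H₀ = 1.4275×-0.35837×0.34857 + 0.93358×0.93728×0.98976 = -0.178319 + 0.866066 = 0.687747.
Q̄ = (S₀/π) × [bracket] = (589/π) × 0.687747 = 128.9 W/m².

Q̄ ≈ 129 W/m²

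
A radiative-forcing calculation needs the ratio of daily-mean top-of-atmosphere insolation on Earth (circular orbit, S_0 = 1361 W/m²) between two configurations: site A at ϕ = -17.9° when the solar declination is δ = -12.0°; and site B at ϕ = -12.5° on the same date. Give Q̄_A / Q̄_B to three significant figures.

— Configuration A (ϕ=-17.9°):
cos h₀ = −tan(-17.9°) tan(-12.000°) = -0.0687, h₀ = 1.6395 rad.
Bracket: h₀ sin ϕ sin δ + cos ϕ cos δ sin h₀ = 1.6395×-0.30736×-0.20791 + 0.95159×0.97815×0.99764 = 0.104769 + 0.928601 = 1.033370.
Q̄ = (S_0/π) × [bracket] = (1361/π) × 1.033370 = 447.68 W/m².
— Configuration B (ϕ=-12.5°):
cos h₀ = −tan(-12.5°) tan(-12.000°) = -0.0471, h₀ = 1.6179 rad.
Bracket: h₀ sin ϕ sin δ + cos ϕ cos δ sin h₀ = 1.6179×-0.21644×-0.20791 + 0.97630×0.97815×0.99889 = 0.072806 + 0.953908 = 1.026714.
Q̄ = (S_0/π) × [bracket] = (1361/π) × 1.026714 = 444.79 W/m².
Ratio Q̄_A / Q̄_B = 447.68 / 444.79 = 1.006.

Q̄_A / Q̄_B ≈ 1.01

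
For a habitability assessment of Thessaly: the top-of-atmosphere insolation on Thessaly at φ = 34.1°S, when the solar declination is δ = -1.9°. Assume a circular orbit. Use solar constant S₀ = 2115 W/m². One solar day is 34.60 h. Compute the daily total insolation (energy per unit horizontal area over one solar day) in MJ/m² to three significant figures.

cos H₀ = −tan(-34.1°) tan(-1.900°) = -0.0225, H₀ = 1.5933 rad.
Bracket: H₀ sin φ sin δ + cos φ cos δ sin H₀ = 1.5933×-0.56064×-0.03316 + 0.82806×0.99945×0.99975 = 0.029621 + 0.827398 = 0.857019.
Q̄ = (S₀/π) × [bracket] = (2115/π) × 0.857019 = 576.97 W/m².
Daily total = Q̄ × 34.60 h × 3600 s/h = 576.97 × 34.60 × 3600 / 10⁶ = 71.87 MJ/m².

71.9 MJ/m²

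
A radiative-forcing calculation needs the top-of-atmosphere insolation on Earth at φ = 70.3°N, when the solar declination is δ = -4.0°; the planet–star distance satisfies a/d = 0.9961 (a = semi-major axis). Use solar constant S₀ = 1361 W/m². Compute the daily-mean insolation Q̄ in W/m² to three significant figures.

cos H₀ = −tan(+70.3°) tan(-4.000°) = 0.1953, H₀ = 1.3742 rad.
Bracket: H₀ sin φ sin δ + cos φ cos δ sin H₀ = 1.3742×0.94147×-0.06976 + 0.33710×0.99756×0.98074 = -0.090253 + 0.329801 = 0.239548.
Inverse-square distance factor (a/d)² = 0.9961² = 0.992215.
Q̄ = (S₀/π) × 0.992215 × [bracket] = (1361/π) × 0.992215 × 0.239548 = 103.0 W/m².

Q̄ ≈ 103 W/m²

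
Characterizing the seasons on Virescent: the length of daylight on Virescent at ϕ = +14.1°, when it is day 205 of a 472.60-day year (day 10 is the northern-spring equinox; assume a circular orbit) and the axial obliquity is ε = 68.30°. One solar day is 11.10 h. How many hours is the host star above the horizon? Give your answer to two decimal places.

Solar longitude: L_s = 360° × (205 − 10)/472.60 = 148.540°.
sin δ = sin 68.30° × sin 148.540° = 0.48492, so δ = +29.007°.
cos h₀ = −tan ϕ · tan δ = −tan(+14.1°) × tan(+29.007°) = -0.1393, so h₀ = 1.7105 rad = 98.01°.
Daylight = 2h₀/(2π) × 11.10 h = (1.7105/π) × 11.10 = 6.04 h.

6.04 h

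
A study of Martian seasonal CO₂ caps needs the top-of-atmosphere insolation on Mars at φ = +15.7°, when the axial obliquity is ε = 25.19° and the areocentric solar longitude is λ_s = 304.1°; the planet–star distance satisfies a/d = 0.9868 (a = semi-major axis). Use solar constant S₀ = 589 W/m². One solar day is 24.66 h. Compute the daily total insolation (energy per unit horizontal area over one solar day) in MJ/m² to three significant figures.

12.3 MJ/m²

sin δ = sin 25.19° × sin 304.1° = -0.35244, so δ = -20.637°.
cos H₀ = −tan(+15.7°) tan(-20.637°) = 0.1059, H₀ = 1.4647 rad.
Bracket: H₀ sin φ sin δ + cos φ cos δ sin H₀ = 1.4647×0.27060×-0.35244 + 0.96269×0.93583×0.99438 = -0.139689 + 0.895851 = 0.756162.
Inverse-square distance factor (a/d)² = 0.9868² = 0.973774.
Q̄ = (S₀/π) × 0.973774 × [bracket] = (589/π) × 0.973774 × 0.756162 = 138.05 W/m².
Daily total = Q̄ × 24.66 h × 3600 s/h = 138.05 × 24.66 × 3600 / 10⁶ = 12.26 MJ/m².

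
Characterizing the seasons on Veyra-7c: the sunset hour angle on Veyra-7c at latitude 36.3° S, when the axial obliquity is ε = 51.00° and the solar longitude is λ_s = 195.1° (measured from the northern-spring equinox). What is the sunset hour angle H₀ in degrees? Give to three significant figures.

H₀ = 98.7°

Solar declination: sin δ = sin ε · sin λ_s = sin 51.00° × sin 195.1° = -0.20245, so δ = -11.680°.
cos H₀ = −tan φ · tan δ = −tan(-36.3°) × tan(-11.680°) = -0.1519, so H₀ = 1.7232 rad = 98.73°.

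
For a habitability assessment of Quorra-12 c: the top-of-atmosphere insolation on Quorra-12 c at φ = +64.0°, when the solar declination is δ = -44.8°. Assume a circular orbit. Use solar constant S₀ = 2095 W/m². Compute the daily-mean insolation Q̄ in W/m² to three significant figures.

Q̄ ≈ 0.00 W/m²

cos H₀ = −tan(+64.0°) tan(-44.800°) = 2.0360 ≥ 1 ⇒ polar night, H₀ = 0 and Q̄ = 0.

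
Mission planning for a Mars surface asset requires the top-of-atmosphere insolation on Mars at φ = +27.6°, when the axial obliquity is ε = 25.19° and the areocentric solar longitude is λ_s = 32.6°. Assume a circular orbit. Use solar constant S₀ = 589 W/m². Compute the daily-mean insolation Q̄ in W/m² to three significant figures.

sin δ = sin 25.19° × sin 32.6° = 0.22931, so δ = +13.257°.
cos H₀ = −tan(+27.6°) tan(+13.257°) = -0.1232, H₀ = 1.6943 rad.
Bracket: H₀ sin φ sin δ + cos φ cos δ sin H₀ = 1.6943×0.46330×0.22931 + 0.88620×0.97335×0.99239 = 0.180001 + 0.856019 = 1.036020.
Q̄ = (S₀/π) × [bracket] = (589/π) × 1.036020 = 194.2 W/m².

Q̄ ≈ 194 W/m²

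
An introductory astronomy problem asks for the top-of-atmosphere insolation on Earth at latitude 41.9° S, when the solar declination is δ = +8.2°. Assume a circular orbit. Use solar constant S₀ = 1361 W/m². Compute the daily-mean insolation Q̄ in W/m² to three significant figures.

Q̄ ≈ 257 W/m²

cos H₀ = −tan(-41.9°) tan(+8.200°) = 0.1293, H₀ = 1.4411 rad.
Bracket: H₀ sin φ sin δ + cos φ cos δ sin H₀ = 1.4411×-0.66783×0.14263 + 0.74431×0.98978×0.99161 = -0.137269 + 0.730522 = 0.593253.
Q̄ = (S₀/π) × [bracket] = (1361/π) × 0.593253 = 257.0 W/m².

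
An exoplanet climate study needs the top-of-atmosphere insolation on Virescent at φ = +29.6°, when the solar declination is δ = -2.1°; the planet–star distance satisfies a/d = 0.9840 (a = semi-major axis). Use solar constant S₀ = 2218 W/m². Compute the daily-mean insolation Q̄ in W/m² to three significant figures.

Q̄ ≈ 575 W/m²

cos H₀ = −tan(+29.6°) tan(-2.100°) = 0.0208, H₀ = 1.5500 rad.
Bracket: H₀ sin φ sin δ + cos φ cos δ sin H₀ = 1.5500×0.49394×-0.03664 + 0.86949×0.99933×0.99978 = -0.028052 + 0.868716 = 0.840664.
Inverse-square distance factor (a/d)² = 0.9840² = 0.968256.
Q̄ = (S₀/π) × 0.968256 × [bracket] = (2218/π) × 0.968256 × 0.840664 = 574.7 W/m².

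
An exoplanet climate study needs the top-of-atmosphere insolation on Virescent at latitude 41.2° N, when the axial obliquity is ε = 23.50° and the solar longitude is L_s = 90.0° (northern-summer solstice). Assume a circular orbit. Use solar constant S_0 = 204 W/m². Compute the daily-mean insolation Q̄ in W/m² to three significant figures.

Q̄ ≈ 74.9 W/m²

Solar declination: sin δ = sin ε · sin L_s = sin 23.50° × sin 90.0° = 0.39875, so δ = +23.500°.
cos h₀ = −tan(+41.2°) tan(+23.500°) = -0.3806, h₀ = 1.9613 rad.
Bracket: h₀ sin ϕ sin δ + cos ϕ cos δ sin h₀ = 1.9613×0.65869×0.39875 + 0.75241×0.91706×0.92472 = 0.515141 + 0.638062 = 1.153203.
Q̄ = (S_0/π) × [bracket] = (204/π) × 1.153203 = 74.88 W/m².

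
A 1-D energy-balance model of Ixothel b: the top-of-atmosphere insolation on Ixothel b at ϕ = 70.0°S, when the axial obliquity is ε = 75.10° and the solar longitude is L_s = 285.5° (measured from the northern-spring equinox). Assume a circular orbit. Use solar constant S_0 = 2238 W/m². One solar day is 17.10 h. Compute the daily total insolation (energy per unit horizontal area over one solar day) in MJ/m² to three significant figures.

121 MJ/m²

Solar declination: sin δ = sin ε · sin L_s = sin 75.10° × sin 285.5° = -0.93123, so δ = -68.627°.
cos h₀ = −tan(-70.0°) tan(-68.627°) = -7.0206 ≤ −1 ⇒ polar day, h₀ = π.
Bracket: h₀ sin ϕ sin δ + cos ϕ cos δ sin h₀ = 3.1416×-0.93969×-0.93123 + 0.34202×0.36443×0.00000 = 2.749112 + 0.000000 = 2.749112.
Q̄ = (S_0/π) × [bracket] = (2238/π) × 2.749112 = 1958.4 W/m².
Daily total = Q̄ × 17.10 h × 3600 s/h = 1958.4 × 17.10 × 3600 / 10⁶ = 120.6 MJ/m².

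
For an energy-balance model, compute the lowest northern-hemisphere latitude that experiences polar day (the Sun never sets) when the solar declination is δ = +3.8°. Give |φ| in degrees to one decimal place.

Polar day requires cos H₀ = −tan φ tan δ ≤ −1, i.e. tan φ tan δ ≥ 1.
The boundary is |tan φ| · |tan δ| = 1, so |φ| = 90° − |δ| = 90° − 3.8° = 86.2° in the northern hemisphere.

|φ| = 86.2°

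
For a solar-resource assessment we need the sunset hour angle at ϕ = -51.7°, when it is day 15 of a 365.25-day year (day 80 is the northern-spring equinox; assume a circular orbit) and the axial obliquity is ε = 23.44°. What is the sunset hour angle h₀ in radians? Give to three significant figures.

h₀ = 2.08 rad

Solar longitude: L_s = 360° × (15 − 80)/365.25 = -64.066°, i.e. -64.066° + 360° = 295.934°.
sin δ = sin 23.44° × sin 295.934° = -0.35773, so δ = -20.961°.
cos h₀ = −tan ϕ · tan δ = −tan(-51.7°) × tan(-20.961°) = -0.4851, so h₀ = 2.0772 rad = 119.02°.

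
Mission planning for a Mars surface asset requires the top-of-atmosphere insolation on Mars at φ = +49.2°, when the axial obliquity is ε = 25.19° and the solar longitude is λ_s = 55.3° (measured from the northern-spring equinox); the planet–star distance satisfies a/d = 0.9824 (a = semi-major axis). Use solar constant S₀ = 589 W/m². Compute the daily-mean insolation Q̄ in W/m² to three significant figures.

Q̄ ≈ 197 W/m²

Solar declination: sin δ = sin ε · sin λ_s = sin 25.19° × sin 55.3° = 0.34992, so δ = +20.483°.
cos H₀ = −tan(+49.2°) tan(+20.483°) = -0.4327, H₀ = 2.0183 rad.
Bracket: H₀ sin φ sin δ + cos φ cos δ sin H₀ = 2.0183×0.75700×0.34992 + 0.65342×0.93678×0.90152 = 0.534626 + 0.551830 = 1.086456.
Inverse-square distance factor (a/d)² = 0.9824² = 0.965110.
Q̄ = (S₀/π) × 0.965110 × [bracket] = (589/π) × 0.965110 × 1.086456 = 196.6 W/m².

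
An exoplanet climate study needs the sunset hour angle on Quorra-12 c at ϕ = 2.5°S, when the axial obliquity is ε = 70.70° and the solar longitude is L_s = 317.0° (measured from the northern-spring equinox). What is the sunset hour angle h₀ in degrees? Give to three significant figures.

Solar declination: sin δ = sin ε · sin L_s = sin 70.70° × sin 317.0° = -0.64367, so δ = -40.066°.
cos h₀ = −tan ϕ · tan δ = −tan(-2.5°) × tan(-40.066°) = -0.0367, so h₀ = 1.6075 rad = 92.10°.

h₀ = 92.1°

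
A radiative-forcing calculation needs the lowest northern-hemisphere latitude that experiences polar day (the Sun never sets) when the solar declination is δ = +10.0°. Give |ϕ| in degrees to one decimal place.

Polar day requires cos h₀ = −tan ϕ tan δ ≤ −1, i.e. tan ϕ tan δ ≥ 1.
The boundary is |tan ϕ| · |tan δ| = 1, so |ϕ| = 90° − |δ| = 90° − 10.0° = 80.0° in the northern hemisphere.

|ϕ| = 80.0°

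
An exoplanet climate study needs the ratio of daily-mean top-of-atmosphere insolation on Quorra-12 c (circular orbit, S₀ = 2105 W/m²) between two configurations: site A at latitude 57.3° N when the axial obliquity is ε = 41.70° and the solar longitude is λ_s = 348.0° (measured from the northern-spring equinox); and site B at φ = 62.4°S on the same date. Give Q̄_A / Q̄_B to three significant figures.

Q̄_A / Q̄_B ≈ 0.546

— Configuration A (φ=+57.3°):
Solar declination: sin δ = sin ε · sin λ_s = sin 41.70° × sin 348.0° = -0.13831, so δ = -7.950°.
cos H₀ = −tan(+57.3°) tan(-7.950°) = 0.2175, H₀ = 1.3515 rad.
Bracket: H₀ sin φ sin δ + cos φ cos δ sin H₀ = 1.3515×0.84151×-0.13831 + 0.54024×0.99039×0.97605 = -0.157300 + 0.522234 = 0.364934.
Q̄ = (S₀/π) × [bracket] = (2105/π) × 0.364934 = 244.52 W/m².
— Configuration B (φ=-62.4°):
cos H₀ = −tan(-62.4°) tan(-7.950°) = -0.2671, H₀ = 1.8412 rad.
Bracket: H₀ sin φ sin δ + cos φ cos δ sin H₀ = 1.8412×-0.88620×-0.13831 + 0.46330×0.99039×0.96366 = 0.225676 + 0.442173 = 0.667849.
Q̄ = (S₀/π) × [bracket] = (2105/π) × 0.667849 = 447.49 W/m².
Ratio Q̄_A / Q̄_B = 244.52 / 447.49 = 0.5464.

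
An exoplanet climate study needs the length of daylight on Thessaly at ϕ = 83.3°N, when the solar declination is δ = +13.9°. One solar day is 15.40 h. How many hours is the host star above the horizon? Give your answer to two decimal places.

15.40 h

Sunrise equation: cos h₀ = −tan ϕ · tan δ = -2.1067 ≤ −1, so the host star never sets (polar day) and h₀ = π.
Daylight = 2h₀/(2π) × 15.40 h = (3.1416/π) × 15.40 = 15.40 h.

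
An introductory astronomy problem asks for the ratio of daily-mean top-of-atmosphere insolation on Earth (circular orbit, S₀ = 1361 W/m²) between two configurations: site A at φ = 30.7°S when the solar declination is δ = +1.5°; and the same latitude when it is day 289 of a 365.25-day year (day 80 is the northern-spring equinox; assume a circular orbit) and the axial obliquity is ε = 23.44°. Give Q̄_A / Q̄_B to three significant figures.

— Configuration A (φ=-30.7°):
cos H₀ = −tan(-30.7°) tan(+1.500°) = 0.0155, H₀ = 1.5552 rad.
Bracket: H₀ sin φ sin δ + cos φ cos δ sin H₀ = 1.5552×-0.51054×0.02618 + 0.85985×0.99966×0.99988 = -0.020787 + 0.859455 = 0.838668.
Q̄ = (S₀/π) × [bracket] = (1361/π) × 0.838668 = 363.33 W/m².
— Configuration B (φ=-30.7°):
Solar longitude: λ_s = 360° × (289 − 80)/365.25 = 205.996°.
sin δ = sin 23.44° × sin 205.996° = -0.17435, so δ = -10.041°.
cos H₀ = −tan(-30.7°) tan(-10.041°) = -0.1051, H₀ = 1.6761 rad.
Bracket: H₀ sin φ sin δ + cos φ cos δ sin H₀ = 1.6761×-0.51054×-0.17435 + 0.85985×0.98468×0.99446 = 0.149194 + 0.841987 = 0.991181.
Q̄ = (S₀/π) × [bracket] = (1361/π) × 0.991181 = 429.40 W/m².
Ratio Q̄_A / Q̄_B = 363.33 / 429.40 = 0.8461.

Q̄_A / Q̄_B ≈ 0.846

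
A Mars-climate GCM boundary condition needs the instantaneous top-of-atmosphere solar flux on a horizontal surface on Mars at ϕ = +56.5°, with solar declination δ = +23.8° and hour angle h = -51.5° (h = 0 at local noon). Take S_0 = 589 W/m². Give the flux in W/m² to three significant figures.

cos θ_z = sin ϕ sin δ + cos ϕ cos δ cos h = 0.336511 + 0.314370 = 0.650881.
Flux = S_0 · cos θ_z = 589 × 0.650881 = 383.4 W/m².

383 W/m²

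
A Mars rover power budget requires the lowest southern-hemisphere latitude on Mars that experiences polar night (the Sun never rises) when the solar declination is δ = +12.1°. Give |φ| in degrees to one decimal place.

Polar night requires cos H₀ = −tan φ tan δ ≥ 1, i.e. tan φ tan δ ≤ −1.
The boundary is |tan φ| · |tan δ| = 1, so |φ| = 90° − |δ| = 90° − 12.1° = 77.9° in the southern hemisphere.

|φ| = 77.9°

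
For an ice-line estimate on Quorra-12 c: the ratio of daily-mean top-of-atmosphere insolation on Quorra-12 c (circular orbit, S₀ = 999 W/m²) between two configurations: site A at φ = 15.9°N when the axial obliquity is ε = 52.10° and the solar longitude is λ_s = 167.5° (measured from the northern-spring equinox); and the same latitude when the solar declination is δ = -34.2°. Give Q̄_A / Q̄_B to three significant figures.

— Configuration A (φ=+15.9°):
Solar declination: sin δ = sin ε · sin λ_s = sin 52.10° × sin 167.5° = 0.17079, so δ = +9.834°.
cos H₀ = −tan(+15.9°) tan(+9.834°) = -0.0494, H₀ = 1.6202 rad.
Bracket: H₀ sin φ sin δ + cos φ cos δ sin H₀ = 1.6202×0.27396×0.17079 + 0.96174×0.98531×0.99878 = 0.075809 + 0.946456 = 1.022265.
Q̄ = (S₀/π) × [bracket] = (999/π) × 1.022265 = 325.07 W/m².
— Configuration B (φ=+15.9°):
cos H₀ = −tan(+15.9°) tan(-34.200°) = 0.1936, H₀ = 1.3760 rad.
Bracket: H₀ sin φ sin δ + cos φ cos δ sin H₀ = 1.3760×0.27396×-0.56208 + 0.96174×0.82708×0.98108 = -0.211887 + 0.780386 = 0.568499.
Q̄ = (S₀/π) × [bracket] = (999/π) × 0.568499 = 180.78 W/m².
Ratio Q̄_A / Q̄_B = 325.07 / 180.78 = 1.798.

Q̄_A / Q̄_B ≈ 1.80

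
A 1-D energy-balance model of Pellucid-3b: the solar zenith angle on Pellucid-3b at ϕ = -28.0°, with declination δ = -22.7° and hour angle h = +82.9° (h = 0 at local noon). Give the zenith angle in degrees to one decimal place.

θ_z = 73.6°

cos θ_z = sin ϕ sin δ + cos ϕ cos δ cos h = 0.181172 + 0.100680 = 0.281852.
θ_z = arccos(0.281852) = 73.6°.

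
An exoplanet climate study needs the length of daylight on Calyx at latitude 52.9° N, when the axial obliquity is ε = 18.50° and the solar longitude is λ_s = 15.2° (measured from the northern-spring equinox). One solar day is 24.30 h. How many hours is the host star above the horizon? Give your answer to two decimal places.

Solar declination: sin δ = sin ε · sin λ_s = sin 18.50° × sin 15.2° = 0.08319, so δ = +4.772°.
cos H₀ = −tan φ · tan δ = −tan(+52.9°) × tan(+4.772°) = -0.1104, so H₀ = 1.6814 rad = 96.34°.
Daylight = 2H₀/(2π) × 24.30 h = (1.6814/π) × 24.30 = 13.01 h.

13.01 h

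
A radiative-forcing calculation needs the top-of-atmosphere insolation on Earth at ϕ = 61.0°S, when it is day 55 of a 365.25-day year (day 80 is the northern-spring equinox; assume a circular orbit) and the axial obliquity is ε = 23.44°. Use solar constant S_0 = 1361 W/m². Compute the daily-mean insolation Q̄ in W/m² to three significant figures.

Q̄ ≈ 315 W/m²

Solar longitude: L_s = 360° × (55 − 80)/365.25 = -24.641°, i.e. -24.641° + 360° = 335.359°.
sin δ = sin 23.44° × sin 335.359° = -0.16585, so δ = -9.547°.
cos h₀ = −tan(-61.0°) tan(-9.547°) = -0.3034, h₀ = 1.8791 rad.
Bracket: h₀ sin ϕ sin δ + cos ϕ cos δ sin h₀ = 1.8791×-0.87462×-0.16585 + 0.48481×0.98615×0.95286 = 0.272574 + 0.455558 = 0.728132.
Q̄ = (S_0/π) × [bracket] = (1361/π) × 0.728132 = 315.4 W/m².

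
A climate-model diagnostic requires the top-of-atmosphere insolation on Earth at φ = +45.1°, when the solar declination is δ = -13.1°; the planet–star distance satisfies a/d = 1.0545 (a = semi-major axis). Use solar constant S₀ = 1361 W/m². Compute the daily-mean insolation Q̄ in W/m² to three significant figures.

cos H₀ = −tan(+45.1°) tan(-13.100°) = 0.2335, H₀ = 1.3351 rad.
Bracket: H₀ sin φ sin δ + cos φ cos δ sin H₀ = 1.3351×0.70834×-0.22665 + 0.70587×0.97398×0.97235 = -0.214344 + 0.668494 = 0.454150.
Inverse-square distance factor (a/d)² = 1.0545² = 1.111970.
Q̄ = (S₀/π) × 1.111970 × [bracket] = (1361/π) × 1.111970 × 0.454150 = 218.8 W/m².

Q̄ ≈ 219 W/m²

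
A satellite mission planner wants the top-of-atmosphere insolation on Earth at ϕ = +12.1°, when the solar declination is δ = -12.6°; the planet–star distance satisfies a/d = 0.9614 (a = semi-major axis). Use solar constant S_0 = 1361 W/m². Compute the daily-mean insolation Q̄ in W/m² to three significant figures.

Q̄ ≈ 354 W/m²

cos h₀ = −tan(+12.1°) tan(-12.600°) = 0.0479, h₀ = 1.5229 rad.
Bracket: h₀ sin ϕ sin δ + cos ϕ cos δ sin h₀ = 1.5229×0.20962×-0.21814 + 0.97778×0.97592×0.99885 = -0.069637 + 0.953138 = 0.883501.
Inverse-square distance factor (a/d)² = 0.9614² = 0.924290.
Q̄ = (S_0/π) × 0.924290 × [bracket] = (1361/π) × 0.924290 × 0.883501 = 353.8 W/m².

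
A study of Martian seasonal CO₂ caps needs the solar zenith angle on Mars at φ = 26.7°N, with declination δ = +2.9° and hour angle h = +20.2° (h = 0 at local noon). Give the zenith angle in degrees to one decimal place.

cos θ_z = sin φ sin δ + cos φ cos δ cos h = 0.022732 + 0.837349 = 0.860081.
θ_z = arccos(0.860081) = 30.7°.

θ_z = 30.7°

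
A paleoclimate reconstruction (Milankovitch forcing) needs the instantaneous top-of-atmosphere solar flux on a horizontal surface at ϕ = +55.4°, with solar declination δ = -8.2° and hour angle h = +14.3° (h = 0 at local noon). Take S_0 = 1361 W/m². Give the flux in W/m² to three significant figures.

581 W/m²

cos θ_z = sin ϕ sin δ + cos ϕ cos δ cos h = -0.117403 + 0.544624 = 0.427221.
Flux = S_0 · cos θ_z = 1361 × 0.427221 = 581.4 W/m².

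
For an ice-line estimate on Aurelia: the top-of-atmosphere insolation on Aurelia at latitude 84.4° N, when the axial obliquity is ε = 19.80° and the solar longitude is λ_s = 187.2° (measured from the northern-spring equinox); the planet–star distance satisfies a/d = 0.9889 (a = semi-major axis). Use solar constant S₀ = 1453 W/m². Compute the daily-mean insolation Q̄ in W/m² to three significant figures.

Q̄ ≈ 18.3 W/m²

Solar declination: sin δ = sin ε · sin λ_s = sin 19.80° × sin 187.2° = -0.04246, so δ = -2.433°.
cos H₀ = −tan(+84.4°) tan(-2.433°) = 0.4334, H₀ = 1.1226 rad.
Bracket: H₀ sin φ sin δ + cos φ cos δ sin H₀ = 1.1226×0.99523×-0.04246 + 0.09758×0.99910×0.90121 = -0.047438 + 0.087861 = 0.040423.
Inverse-square distance factor (a/d)² = 0.9889² = 0.977923.
Q̄ = (S₀/π) × 0.977923 × [bracket] = (1453/π) × 0.977923 × 0.040423 = 18.28 W/m².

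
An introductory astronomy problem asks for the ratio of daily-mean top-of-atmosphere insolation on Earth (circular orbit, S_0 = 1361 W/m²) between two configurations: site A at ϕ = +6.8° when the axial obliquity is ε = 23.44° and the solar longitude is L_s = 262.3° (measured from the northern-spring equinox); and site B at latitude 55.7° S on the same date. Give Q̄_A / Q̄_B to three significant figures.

Q̄_A / Q̄_B ≈ 0.740

— Configuration A (ϕ=+6.8°):
Solar declination: sin δ = sin ε · sin L_s = sin 23.44° × sin 262.3° = -0.39420, so δ = -23.216°.
cos h₀ = −tan(+6.8°) tan(-23.216°) = 0.0511, h₀ = 1.5196 rad.
Bracket: h₀ sin ϕ sin δ + cos ϕ cos δ sin h₀ = 1.5196×0.11840×-0.39420 + 0.99297×0.91902×0.99869 = -0.070925 + 0.911364 = 0.840439.
Q̄ = (S_0/π) × [bracket] = (1361/π) × 0.840439 = 364.09 W/m².
— Configuration B (ϕ=-55.7°):
cos h₀ = −tan(-55.7°) tan(-23.216°) = -0.6288, h₀ = 2.2508 rad.
Bracket: h₀ sin ϕ sin δ + cos ϕ cos δ sin h₀ = 2.2508×-0.82610×-0.39420 + 0.56353×0.91902×0.77757 = 0.732970 + 0.402700 = 1.135670.
Q̄ = (S_0/π) × [bracket] = (1361/π) × 1.135670 = 491.99 W/m².
Ratio Q̄_A / Q̄_B = 364.09 / 491.99 = 0.7400.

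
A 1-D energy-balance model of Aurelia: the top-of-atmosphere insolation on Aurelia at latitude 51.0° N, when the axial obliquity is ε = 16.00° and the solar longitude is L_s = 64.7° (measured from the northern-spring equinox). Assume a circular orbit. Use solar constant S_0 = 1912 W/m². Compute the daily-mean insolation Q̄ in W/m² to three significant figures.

Q̄ ≈ 575 W/m²

Solar declination: sin δ = sin ε · sin L_s = sin 16.00° × sin 64.7° = 0.24920, so δ = +14.430°.
cos h₀ = −tan(+51.0°) tan(+14.430°) = -0.3178, h₀ = 1.8942 rad.
Bracket: h₀ sin ϕ sin δ + cos ϕ cos δ sin h₀ = 1.8942×0.77715×0.24920 + 0.62932×0.96845×0.94817 = 0.366842 + 0.577876 = 0.944718.
Q̄ = (S_0/π) × [bracket] = (1912/π) × 0.944718 = 575.0 W/m².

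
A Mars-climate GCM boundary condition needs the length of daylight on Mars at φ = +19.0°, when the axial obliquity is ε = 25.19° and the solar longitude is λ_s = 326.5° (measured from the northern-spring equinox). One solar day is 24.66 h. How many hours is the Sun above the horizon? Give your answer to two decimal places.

11.68 h

Solar declination: sin δ = sin ε · sin λ_s = sin 25.19° × sin 326.5° = -0.23492, so δ = -13.587°.
cos H₀ = −tan φ · tan δ = −tan(+19.0°) × tan(-13.587°) = 0.0832, so H₀ = 1.4875 rad = 85.23°.
Daylight = 2H₀/(2π) × 24.66 h = (1.4875/π) × 24.66 = 11.68 h.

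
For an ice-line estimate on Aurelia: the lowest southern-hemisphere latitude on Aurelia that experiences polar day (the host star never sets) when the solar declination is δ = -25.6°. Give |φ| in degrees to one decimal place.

|φ| = 64.4°

Polar day requires cos H₀ = −tan φ tan δ ≤ −1, i.e. tan φ tan δ ≥ 1.
The boundary is |tan φ| · |tan δ| = 1, so |φ| = 90° − |δ| = 90° − 25.6° = 64.4° in the southern hemisphere.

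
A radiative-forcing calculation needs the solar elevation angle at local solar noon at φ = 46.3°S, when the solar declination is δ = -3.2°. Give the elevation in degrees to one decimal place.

At local noon the hour angle is zero, so the zenith angle equals |φ − δ| = |-46.3° − (-3.200°)| = 43.100°.
Elevation = 90° − 43.100° = 46.9°.

46.9°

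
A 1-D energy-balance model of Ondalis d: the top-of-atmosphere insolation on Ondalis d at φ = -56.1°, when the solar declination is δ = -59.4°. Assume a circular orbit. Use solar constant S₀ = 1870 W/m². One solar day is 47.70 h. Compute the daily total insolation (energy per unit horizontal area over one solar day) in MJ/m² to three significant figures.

229 MJ/m²

cos H₀ = −tan(-56.1°) tan(-59.400°) = -2.5163 ≤ −1 ⇒ polar day, H₀ = π.
Bracket: H₀ sin φ sin δ + cos φ cos δ sin H₀ = 3.1416×-0.83001×-0.86074 + 0.55775×0.50904×0.00000 = 2.244431 + 0.000000 = 2.244431.
Q̄ = (S₀/π) × [bracket] = (1870/π) × 2.244431 = 1336.0 W/m².
Daily total = Q̄ × 47.70 h × 3600 s/h = 1336.0 × 47.70 × 3600 / 10⁶ = 229.4 MJ/m².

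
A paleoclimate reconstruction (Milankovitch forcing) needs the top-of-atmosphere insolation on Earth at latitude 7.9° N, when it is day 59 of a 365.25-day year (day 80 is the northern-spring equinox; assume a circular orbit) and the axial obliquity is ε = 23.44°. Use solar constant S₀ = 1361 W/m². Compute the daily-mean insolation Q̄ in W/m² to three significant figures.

Solar longitude: λ_s = 360° × (59 − 80)/365.25 = -20.698°, i.e. -20.698° + 360° = 339.302°.
sin δ = sin 23.44° × sin 339.302° = -0.14060, so δ = -8.082°.
cos H₀ = −tan(+7.9°) tan(-8.082°) = 0.0197, H₀ = 1.5511 rad.
Bracket: H₀ sin φ sin δ + cos φ cos δ sin H₀ = 1.5511×0.13744×-0.14060 + 0.99051×0.99007×0.99981 = -0.029974 + 0.980488 = 0.950514.
Q̄ = (S₀/π) × [bracket] = (1361/π) × 0.950514 = 411.8 W/m².

Q̄ ≈ 412 W/m²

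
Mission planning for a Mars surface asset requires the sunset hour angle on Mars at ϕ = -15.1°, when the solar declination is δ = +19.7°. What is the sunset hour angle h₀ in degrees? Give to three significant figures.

h₀ = 84.5°

cos h₀ = −tan ϕ · tan δ = −tan(-15.1°) × tan(+19.700°) = 0.0966, so h₀ = 1.4740 rad = 84.46°.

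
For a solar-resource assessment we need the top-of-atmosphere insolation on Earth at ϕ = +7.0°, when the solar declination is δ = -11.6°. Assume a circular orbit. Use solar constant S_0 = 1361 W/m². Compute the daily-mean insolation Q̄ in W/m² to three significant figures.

cos h₀ = −tan(+7.0°) tan(-11.600°) = 0.0252, h₀ = 1.5456 rad.
Bracket: h₀ sin ϕ sin δ + cos ϕ cos δ sin h₀ = 1.5456×0.12187×-0.20108 + 0.99255×0.97958×0.99968 = -0.037876 + 0.971971 = 0.934095.
Q̄ = (S_0/π) × [bracket] = (1361/π) × 0.934095 = 404.7 W/m².

Q̄ ≈ 405 W/m²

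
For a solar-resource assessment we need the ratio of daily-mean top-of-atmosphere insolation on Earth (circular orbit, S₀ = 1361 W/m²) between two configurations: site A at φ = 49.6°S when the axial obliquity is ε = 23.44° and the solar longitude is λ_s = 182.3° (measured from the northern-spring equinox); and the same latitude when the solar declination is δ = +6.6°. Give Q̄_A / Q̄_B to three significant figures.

— Configuration A (φ=-49.6°):
Solar declination: sin δ = sin ε · sin λ_s = sin 23.44° × sin 182.3° = -0.01596, so δ = -0.915°.
cos H₀ = −tan(-49.6°) tan(-0.915°) = -0.0188, H₀ = 1.5896 rad.
Bracket: H₀ sin φ sin δ + cos φ cos δ sin H₀ = 1.5896×-0.76154×-0.01596 + 0.64812×0.99987×0.99982 = 0.019320 + 0.647919 = 0.667239.
Q̄ = (S₀/π) × [bracket] = (1361/π) × 0.667239 = 289.06 W/m².
— Configuration B (φ=-49.6°):
cos H₀ = −tan(-49.6°) tan(+6.600°) = 0.1360, H₀ = 1.4344 rad.
Bracket: H₀ sin φ sin δ + cos φ cos δ sin H₀ = 1.4344×-0.76154×0.11494 + 0.64812×0.99337×0.99072 = -0.125555 + 0.637848 = 0.512293.
Q̄ = (S₀/π) × [bracket] = (1361/π) × 0.512293 = 221.94 W/m².
Ratio Q̄_A / Q̄_B = 289.06 / 221.94 = 1.302.

Q̄_A / Q̄_B ≈ 1.30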